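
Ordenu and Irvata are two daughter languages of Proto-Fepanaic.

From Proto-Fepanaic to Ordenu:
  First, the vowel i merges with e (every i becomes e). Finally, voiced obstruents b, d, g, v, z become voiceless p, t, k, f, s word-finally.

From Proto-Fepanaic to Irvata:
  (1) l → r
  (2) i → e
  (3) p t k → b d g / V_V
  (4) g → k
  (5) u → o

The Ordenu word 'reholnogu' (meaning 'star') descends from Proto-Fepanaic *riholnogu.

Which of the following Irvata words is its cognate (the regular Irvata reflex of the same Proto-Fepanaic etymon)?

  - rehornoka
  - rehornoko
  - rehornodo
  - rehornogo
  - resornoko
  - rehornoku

rehornoko

Irvata: *riholnogu > rihornogu > rehornogu > rehornoku > rehornoko  (by unconditioned shift, vowel merger, unconditioned shift, vowel merger)
The other candidates each miss or misapply at least one Irvata change.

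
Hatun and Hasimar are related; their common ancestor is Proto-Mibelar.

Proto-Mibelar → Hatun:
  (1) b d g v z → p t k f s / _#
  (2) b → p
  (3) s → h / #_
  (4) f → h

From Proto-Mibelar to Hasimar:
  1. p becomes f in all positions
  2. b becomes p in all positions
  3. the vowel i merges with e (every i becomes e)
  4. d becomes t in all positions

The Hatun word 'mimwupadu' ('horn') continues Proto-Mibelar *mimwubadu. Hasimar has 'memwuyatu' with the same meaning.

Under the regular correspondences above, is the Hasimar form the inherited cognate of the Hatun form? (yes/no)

Derive the expected Hasimar reflex of *mimwubadu:
Hasimar: *mimwubadu
  mimwubadu (rule 1 does not apply)
  mimwubadu → mimwupadu   [unconditioned shift]
  mimwupadu → memwupadu   [vowel merger]
  memwupadu → memwupatu   [unconditioned shift]
  giving Hasimar memwupatu.
The regular Hasimar reflex would be 'memwupatu', but the attested form is 'memwuyatu'. The correspondence is irregular, so they are not cognates (the Hasimar form has a different source).

no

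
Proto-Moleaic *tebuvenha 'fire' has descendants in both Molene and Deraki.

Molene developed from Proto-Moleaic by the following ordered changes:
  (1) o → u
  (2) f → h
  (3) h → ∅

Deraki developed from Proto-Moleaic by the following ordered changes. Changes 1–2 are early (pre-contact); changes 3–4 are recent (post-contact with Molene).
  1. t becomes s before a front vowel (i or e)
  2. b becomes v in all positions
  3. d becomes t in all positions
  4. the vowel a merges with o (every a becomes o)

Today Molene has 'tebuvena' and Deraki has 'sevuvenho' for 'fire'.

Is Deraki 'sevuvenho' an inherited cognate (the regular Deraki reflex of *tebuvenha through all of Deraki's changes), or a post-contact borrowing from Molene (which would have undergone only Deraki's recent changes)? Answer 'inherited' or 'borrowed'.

If inherited, *tebuvenha would pass through all of Deraki's changes:
Deraki: *tebuvenha > sebuvenha > sevuvenha > sevuvenho  (by palatalisation, unconditioned shift, vowel merger)
If borrowed from Molene 'tebuvena' after the early changes, it would undergo only the recent ones:
  rule 3 (unconditioned shift): no change (tebuvena)
  rule 4 (vowel merger): tebuvena → tebuveno
  ⇒ as a loan: tebuveno
Deraki 'sevuvenho' matches the inherited outcome exactly, so it is an inherited cognate, not a loan.

inherited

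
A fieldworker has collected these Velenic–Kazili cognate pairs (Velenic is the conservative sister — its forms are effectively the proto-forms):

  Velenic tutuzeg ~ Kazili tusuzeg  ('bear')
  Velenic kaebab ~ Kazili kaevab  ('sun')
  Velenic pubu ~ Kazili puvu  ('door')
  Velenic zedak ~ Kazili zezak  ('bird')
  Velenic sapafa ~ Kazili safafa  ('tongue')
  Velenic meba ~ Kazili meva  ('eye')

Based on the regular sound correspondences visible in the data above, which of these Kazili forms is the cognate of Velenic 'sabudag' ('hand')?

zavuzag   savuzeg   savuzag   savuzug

pubu ~ puvu — Velenic b corresponds to Kazili v between vowels (before a back vowel).
zedak ~ zezak — Velenic d corresponds to Kazili z between vowels (before a back vowel).
Applying these to Velenic 'sabudag':
  sabudag → savudag   (b→v between vowels (before a back vowel))
  savudag → savuzag   (d→z between vowels (before a back vowel))
So the Kazili cognate is 'savuzag'.

savuzag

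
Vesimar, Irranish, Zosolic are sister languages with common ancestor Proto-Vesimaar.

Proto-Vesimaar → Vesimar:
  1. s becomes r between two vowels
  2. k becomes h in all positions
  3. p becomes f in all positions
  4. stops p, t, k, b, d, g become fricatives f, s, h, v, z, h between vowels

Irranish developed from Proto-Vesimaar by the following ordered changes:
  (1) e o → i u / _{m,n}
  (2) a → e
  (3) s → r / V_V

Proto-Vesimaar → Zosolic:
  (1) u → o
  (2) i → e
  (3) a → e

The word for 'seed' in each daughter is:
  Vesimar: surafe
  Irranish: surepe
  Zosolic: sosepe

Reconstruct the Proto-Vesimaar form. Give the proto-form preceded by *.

Position 5: Vesimar has f, Irranish has p, Zosolic has p. Irranish preserves p here (none of its changes turn any other segment into p), so the proto-segment is *p.
Position 3: Vesimar has r, Irranish has r, Zosolic has s. Zosolic preserves s here (none of its changes turn any other segment into s), so the proto-segment is *s.
This points to *susape. Verify forward in each daughter:
Vesimar: *susape
  susape → surape   [rhotacism]
  surape (rule 2 does not apply)
  surape → surafe   [unconditioned shift]
  surafe (rule 4 does not apply)
  giving Vesimar surafe.
Irranish: *susape > susepe > surepe  (by vowel merger, rhotacism)
Zosolic: *susape
  susape → sosape   [vowel merger]
  sosape (rule 2 does not apply)
  sosape → sosepe   [vowel merger]
  giving Zosolic sosepe.
Only *susape yields all of Vesimar surafe, Irranish surepe, Zosolic sosepe.

*susape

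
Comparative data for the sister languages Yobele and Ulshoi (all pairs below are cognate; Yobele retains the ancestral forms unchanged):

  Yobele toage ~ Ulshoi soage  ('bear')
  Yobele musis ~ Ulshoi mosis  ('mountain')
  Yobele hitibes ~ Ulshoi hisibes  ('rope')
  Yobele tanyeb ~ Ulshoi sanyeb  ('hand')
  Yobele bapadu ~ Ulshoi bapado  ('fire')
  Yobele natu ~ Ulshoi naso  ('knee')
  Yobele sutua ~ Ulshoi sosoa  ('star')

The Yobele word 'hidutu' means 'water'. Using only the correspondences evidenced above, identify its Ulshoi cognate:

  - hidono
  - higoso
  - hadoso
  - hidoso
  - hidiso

musis ~ mosis, sutua ~ sosoa — Yobele u corresponds to Ulshoi o after a consonant, before a consonant other than r, m, n, p, b, f, v.
natu ~ naso, sutua ~ sosoa — Yobele t corresponds to Ulshoi s between vowels (before a back vowel).
bapadu ~ bapado, natu ~ naso — Yobele u corresponds to Ulshoi o word-finally.
Applying these to Yobele 'hidutu':
  hidutu → hidotu   (u→o after a consonant, before a consonant other than r, m, n, p, b, f, v)
  hidotu → hidosu   (t→s between vowels (before a back vowel))
  hidosu → hidoso   (u→o word-finally)
So the Ulshoi cognate is 'hidoso'.

hidoso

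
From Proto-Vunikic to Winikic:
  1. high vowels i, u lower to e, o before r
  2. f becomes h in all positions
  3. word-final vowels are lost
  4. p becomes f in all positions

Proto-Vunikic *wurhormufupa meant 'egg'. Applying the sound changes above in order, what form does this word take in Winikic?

worhormuhuf

Winikic: start from *wurhormufupa.
  rule 1 (pre-rhotic lowering): wurhormufupa → worhormufupa
  rule 2 (unconditioned shift): worhormufupa → worhormuhupa
  rule 3 (apocope): worhormuhupa → worhormuhup
  rule 4 (unconditioned shift): worhormuhup → worhormuhuf
  ⇒ Winikic worhormuhuf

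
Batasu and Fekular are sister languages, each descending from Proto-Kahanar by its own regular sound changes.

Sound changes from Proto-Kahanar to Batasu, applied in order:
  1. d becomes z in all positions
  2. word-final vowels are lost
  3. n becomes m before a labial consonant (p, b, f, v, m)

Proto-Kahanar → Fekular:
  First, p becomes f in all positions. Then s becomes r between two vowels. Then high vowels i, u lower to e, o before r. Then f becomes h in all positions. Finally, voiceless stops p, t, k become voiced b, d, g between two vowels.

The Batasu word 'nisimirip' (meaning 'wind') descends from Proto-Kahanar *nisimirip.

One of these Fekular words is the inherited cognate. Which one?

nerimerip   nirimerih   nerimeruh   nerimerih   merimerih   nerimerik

Fekular: *nisimirip
  nisimirip → nisimirif   [unconditioned shift]
  nisimirif → nirimirif   [rhotacism]
  nirimirif → nerimerif   [pre-rhotic lowering]
  nerimerif → nerimerih   [unconditioned shift]
  nerimerih (rule 5 does not apply)
  giving Fekular nerimerih.
Among the options, 'nerimerih' alone shows every Fekular change applied in order.

nerimerih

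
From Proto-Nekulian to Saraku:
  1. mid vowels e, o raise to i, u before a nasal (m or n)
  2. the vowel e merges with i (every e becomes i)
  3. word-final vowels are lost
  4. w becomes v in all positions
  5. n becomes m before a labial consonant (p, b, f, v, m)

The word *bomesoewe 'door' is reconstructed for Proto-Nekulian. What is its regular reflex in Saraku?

Saraku: *bomesoewe > bumesoewe > bumisoiwi > bumisoiw > bumisoiv  (by pre-nasal raising, vowel merger, apocope, unconditioned shift)

bumisoiv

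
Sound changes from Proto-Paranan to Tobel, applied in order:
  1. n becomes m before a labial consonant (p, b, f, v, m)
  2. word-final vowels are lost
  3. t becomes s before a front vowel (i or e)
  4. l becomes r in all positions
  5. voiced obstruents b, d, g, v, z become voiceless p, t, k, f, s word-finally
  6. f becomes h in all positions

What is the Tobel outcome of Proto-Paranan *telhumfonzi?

serhumhons

Tobel: start from *telhumfonzi.
  rule 1: no change — telhumfonzi
  rule 2 (apocope): telhumfonzi → telhumfonz
  rule 3 (palatalisation): telhumfonz → selhumfonz
  rule 4 (unconditioned shift): selhumfonz → serhumfonz
  rule 5 (final devoicing): serhumfonz → serhumfons
  rule 6 (unconditioned shift): serhumfons → serhumhons
  ⇒ Tobel serhumhons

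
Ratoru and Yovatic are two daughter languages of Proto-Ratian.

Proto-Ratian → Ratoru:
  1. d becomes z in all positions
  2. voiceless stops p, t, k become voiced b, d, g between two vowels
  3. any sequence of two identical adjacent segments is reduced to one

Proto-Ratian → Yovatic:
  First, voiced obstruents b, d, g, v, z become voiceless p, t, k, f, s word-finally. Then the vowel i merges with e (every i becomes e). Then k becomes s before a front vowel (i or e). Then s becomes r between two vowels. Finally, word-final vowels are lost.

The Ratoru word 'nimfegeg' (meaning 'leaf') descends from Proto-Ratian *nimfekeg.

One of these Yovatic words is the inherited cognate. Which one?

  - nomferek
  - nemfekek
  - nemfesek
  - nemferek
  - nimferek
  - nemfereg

nemferek

Yovatic: *nimfekeg
  nimfekeg → nimfekek   [final devoicing]
  nimfekek → nemfekek   [vowel merger]
  nemfekek → nemfesek   [palatalisation]
  nemfesek → nemferek   [rhotacism]
  nemferek (rule 5 does not apply)
  giving Yovatic nemferek.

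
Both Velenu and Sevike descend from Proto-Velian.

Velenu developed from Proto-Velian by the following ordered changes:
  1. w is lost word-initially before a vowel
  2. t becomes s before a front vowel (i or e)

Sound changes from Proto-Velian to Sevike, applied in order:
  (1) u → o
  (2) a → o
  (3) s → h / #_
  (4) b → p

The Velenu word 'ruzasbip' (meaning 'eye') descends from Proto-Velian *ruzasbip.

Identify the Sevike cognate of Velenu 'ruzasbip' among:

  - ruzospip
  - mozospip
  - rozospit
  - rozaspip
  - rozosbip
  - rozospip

Sevike: *ruzasbip > rozasbip > rozosbip > rozospip  (by vowel merger, vowel merger, unconditioned shift)
Only 'rozospip' matches the regular Sevike development of *ruzasbip.

rozospip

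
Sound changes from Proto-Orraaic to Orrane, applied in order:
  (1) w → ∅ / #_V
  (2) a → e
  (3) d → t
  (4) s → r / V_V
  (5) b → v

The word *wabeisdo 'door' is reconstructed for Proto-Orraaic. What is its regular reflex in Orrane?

Orrane: start from *wabeisdo.
  rule 1 (glide loss): wabeisdo → abeisdo
  rule 2 (vowel merger): abeisdo → ebeisdo
  rule 3 (unconditioned shift): ebeisdo → ebeisto
  rule 4: no change — ebeisto
  rule 5 (unconditioned shift): ebeisto → eveisto
  ⇒ Orrane eveisto

eveisto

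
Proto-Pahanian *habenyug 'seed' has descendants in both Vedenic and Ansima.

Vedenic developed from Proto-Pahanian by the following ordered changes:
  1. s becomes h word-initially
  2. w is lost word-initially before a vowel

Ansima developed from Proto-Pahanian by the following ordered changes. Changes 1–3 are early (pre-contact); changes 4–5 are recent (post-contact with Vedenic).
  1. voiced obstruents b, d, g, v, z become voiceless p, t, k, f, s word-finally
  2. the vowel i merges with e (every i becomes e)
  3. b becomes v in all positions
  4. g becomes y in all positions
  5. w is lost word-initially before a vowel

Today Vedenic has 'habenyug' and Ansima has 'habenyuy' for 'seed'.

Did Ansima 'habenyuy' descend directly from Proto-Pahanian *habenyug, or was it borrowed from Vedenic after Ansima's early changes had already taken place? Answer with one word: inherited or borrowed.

If inherited, *habenyug would pass through all of Ansima's changes:
Ansima: start from *habenyug.
  rule 1 (final devoicing): habenyug → habenyuk
  rule 2: no change — habenyuk
  rule 3 (unconditioned shift): habenyuk → havenyuk
  rule 4: no change — havenyuk
  rule 5: no change — havenyuk
  ⇒ Ansima havenyuk
If borrowed from Vedenic 'habenyug' after the early changes, it would undergo only the recent ones:
  rule 4 (unconditioned shift): habenyug → habenyuy
  rule 5 (glide loss): no change (habenyuy)
  ⇒ as a loan: habenyuy
Ansima 'habenyuy' matches the loan outcome 'habenyuy', not the inherited 'havenyuk' — it skipped the early Ansima changes, so it was borrowed from Vedenic.

borrowed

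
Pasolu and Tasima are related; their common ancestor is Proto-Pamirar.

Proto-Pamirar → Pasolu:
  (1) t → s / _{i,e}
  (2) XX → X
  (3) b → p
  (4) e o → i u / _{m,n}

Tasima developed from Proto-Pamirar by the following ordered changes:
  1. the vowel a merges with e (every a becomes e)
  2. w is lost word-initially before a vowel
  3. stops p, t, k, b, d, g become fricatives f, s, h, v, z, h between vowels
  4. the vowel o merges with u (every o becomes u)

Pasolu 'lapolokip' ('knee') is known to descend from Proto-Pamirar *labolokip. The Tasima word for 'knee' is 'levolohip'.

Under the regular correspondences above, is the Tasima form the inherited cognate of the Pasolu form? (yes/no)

Derive the expected Tasima reflex of *labolokip:
Tasima: *labolokip
  labolokip → lebolokip   [vowel merger]
  lebolokip (rule 2 does not apply)
  lebolokip → levolohip   [intervocalic lenition]
  levolohip → levuluhip   [vowel merger]
  giving Tasima levuluhip.
The regular Tasima reflex would be 'levuluhip', but the attested form is 'levolohip'. The correspondence is irregular, so they are not cognates (the Tasima form has a different source).

no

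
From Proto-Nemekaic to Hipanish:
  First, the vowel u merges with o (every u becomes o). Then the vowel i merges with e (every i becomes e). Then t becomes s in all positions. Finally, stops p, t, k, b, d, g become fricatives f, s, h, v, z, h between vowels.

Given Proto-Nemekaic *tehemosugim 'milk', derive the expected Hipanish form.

sehemosohem

Hipanish: *tehemosugim
  tehemosugim → tehemosogim   [vowel merger]
  tehemosogim → tehemosogem   [vowel merger]
  tehemosogem → sehemosogem   [unconditioned shift]
  sehemosogem → sehemosohem   [intervocalic lenition]
  giving Hipanish sehemosohem.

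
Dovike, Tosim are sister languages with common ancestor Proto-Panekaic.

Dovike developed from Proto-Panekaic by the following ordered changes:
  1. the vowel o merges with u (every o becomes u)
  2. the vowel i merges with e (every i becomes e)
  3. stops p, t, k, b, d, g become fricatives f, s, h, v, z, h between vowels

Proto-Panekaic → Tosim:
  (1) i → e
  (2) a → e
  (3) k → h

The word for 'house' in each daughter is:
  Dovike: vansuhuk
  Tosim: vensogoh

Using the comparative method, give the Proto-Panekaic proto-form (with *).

Position 8: Dovike has k, Tosim has h. Dovike preserves k here (none of its changes turn any other segment into k), so the proto-segment is *k.
Position 2: Dovike has a, Tosim has e. Dovike preserves a here (none of its changes turn any other segment into a), so the proto-segment is *a.
Verify the candidate proto-form against each daughter:
Dovike: start from *vansogok.
  rule 1 (vowel merger): vansogok → vansuguk
  rule 2: no change — vansuguk
  rule 3 (intervocalic lenition): vansuguk → vansuhuk
  ⇒ Dovike vansuhuk
Tosim: start from *vansogok.
  rule 1: no change — vansogok
  rule 2 (vowel merger): vansogok → vensogok
  rule 3 (unconditioned shift): vensogok → vensogoh
  ⇒ Tosim vensogoh
No other proto-form is consistent with every reflex, so the reconstruction is *vansogok.

*vansogok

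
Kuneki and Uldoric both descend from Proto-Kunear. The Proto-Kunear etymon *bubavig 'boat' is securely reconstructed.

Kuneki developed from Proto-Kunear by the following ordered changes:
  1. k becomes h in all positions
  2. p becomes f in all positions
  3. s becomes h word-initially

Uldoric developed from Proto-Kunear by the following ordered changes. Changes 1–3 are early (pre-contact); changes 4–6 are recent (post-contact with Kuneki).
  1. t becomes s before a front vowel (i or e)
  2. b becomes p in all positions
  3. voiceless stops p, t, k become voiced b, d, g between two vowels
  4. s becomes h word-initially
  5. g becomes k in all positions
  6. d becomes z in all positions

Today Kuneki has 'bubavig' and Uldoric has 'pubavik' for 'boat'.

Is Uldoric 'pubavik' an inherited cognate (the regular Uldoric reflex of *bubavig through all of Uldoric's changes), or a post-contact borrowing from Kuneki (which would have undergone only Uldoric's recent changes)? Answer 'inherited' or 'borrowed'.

inherited

If inherited, *bubavig would pass through all of Uldoric's changes:
Uldoric: start from *bubavig.
  rule 1: no change — bubavig
  rule 2 (unconditioned shift): bubavig → pupavig
  rule 3 (intervocalic voicing): pupavig → pubavig
  rule 4: no change — pubavig
  rule 5 (unconditioned shift): pubavig → pubavik
  rule 6: no change — pubavik
  ⇒ Uldoric pubavik
If borrowed from Kuneki 'bubavig' after the early changes, it would undergo only the recent ones:
  rule 4 (debuccalisation): no change (bubavig)
  rule 5 (unconditioned shift): bubavig → bubavik
  rule 6 (unconditioned shift): no change (bubavik)
  ⇒ as a loan: bubavik
Uldoric 'pubavik' matches the inherited outcome exactly, so it is an inherited cognate, not a loan.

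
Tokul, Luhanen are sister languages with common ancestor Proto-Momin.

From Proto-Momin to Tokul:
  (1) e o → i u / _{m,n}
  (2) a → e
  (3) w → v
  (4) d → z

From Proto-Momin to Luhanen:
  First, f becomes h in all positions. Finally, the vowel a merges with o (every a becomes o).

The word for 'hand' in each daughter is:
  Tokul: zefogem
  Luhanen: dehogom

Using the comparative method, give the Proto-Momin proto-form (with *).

*defogam

Position 6: Tokul has e, Luhanen has o. Taking the neighbouring segments as reconstructed: Tokul e can only go back to *a; Luhanen o could go back to *a or *o — the one source consistent with every daughter is *a.
Position 1: Tokul has z, Luhanen has d. Luhanen preserves d here (none of its changes turn any other segment into d), so the proto-segment is *d.
This points to *defogam. Verify forward in each daughter:
Tokul: *defogam
  defogam (rule 1 does not apply)
  defogam → defogem   [vowel merger]
  defogem (rule 3 does not apply)
  defogem → zefogem   [unconditioned shift]
  giving Tokul zefogem.
Luhanen: *defogam > dehogam > dehogom  (by unconditioned shift, vowel merger)
Only *defogam yields all of Tokul zefogem, Luhanen dehogom.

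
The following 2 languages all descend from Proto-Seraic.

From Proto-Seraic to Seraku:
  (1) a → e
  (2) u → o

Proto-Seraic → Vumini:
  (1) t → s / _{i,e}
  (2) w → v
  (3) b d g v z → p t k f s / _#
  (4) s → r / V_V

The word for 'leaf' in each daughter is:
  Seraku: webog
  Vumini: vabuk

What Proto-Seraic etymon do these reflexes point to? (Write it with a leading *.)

Position 2: Seraku has e, Vumini has a. Vumini preserves a here (none of its changes turn any other segment into a), so the proto-segment is *a.
Position 1: Seraku has w, Vumini has v. Seraku preserves w here (none of its changes turn any other segment into w), so the proto-segment is *w.
Position 5: Seraku has g, Vumini has k. Seraku preserves g here (none of its changes turn any other segment into g), so the proto-segment is *g.
This points to *wabug. Verify forward in each daughter:
Seraku: *wabug > webug > webog  (by vowel merger, vowel merger)
Vumini: *wabug
  wabug (rule 1 does not apply)
  wabug → vabug   [unconditioned shift]
  vabug → vabuk   [final devoicing]
  vabuk (rule 4 does not apply)
  giving Vumini vabuk.
Only *wabug yields all of Seraku webog, Vumini vabuk.

*wabug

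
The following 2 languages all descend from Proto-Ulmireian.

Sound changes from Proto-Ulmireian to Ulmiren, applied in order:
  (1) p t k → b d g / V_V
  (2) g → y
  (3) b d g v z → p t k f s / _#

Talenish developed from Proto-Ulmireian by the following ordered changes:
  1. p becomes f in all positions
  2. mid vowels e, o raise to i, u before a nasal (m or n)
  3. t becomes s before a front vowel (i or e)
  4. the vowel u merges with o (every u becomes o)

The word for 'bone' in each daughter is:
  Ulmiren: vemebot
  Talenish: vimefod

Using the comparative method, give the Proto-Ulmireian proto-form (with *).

Position 2: Ulmiren has e, Talenish has i. Ulmiren preserves e here (none of its changes turn any other segment into e), so the proto-segment is *e.
Position 7: Ulmiren has t, Talenish has d. Talenish preserves d here (none of its changes turn any other segment into d), so the proto-segment is *d.
This points to *vemepod. Verify forward in each daughter:
Ulmiren: *vemepod > vemebod > vemebot  (by intervocalic voicing, final devoicing)
Talenish: *vemepod > vemefod > vimefod  (by unconditioned shift, pre-nasal raising)
Only *vemepod yields all of Ulmiren vemebot, Talenish vimefod.

*vemepod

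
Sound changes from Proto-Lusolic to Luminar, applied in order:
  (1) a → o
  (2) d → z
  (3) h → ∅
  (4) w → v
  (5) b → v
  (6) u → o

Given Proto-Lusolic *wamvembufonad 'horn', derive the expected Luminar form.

vomvemvofonoz

Luminar: *wamvembufonad > womvembufonod > womvembufonoz > vomvembufonoz > vomvemvufonoz > vomvemvofonoz  (by vowel merger, unconditioned shift, unconditioned shift, unconditioned shift, vowel merger)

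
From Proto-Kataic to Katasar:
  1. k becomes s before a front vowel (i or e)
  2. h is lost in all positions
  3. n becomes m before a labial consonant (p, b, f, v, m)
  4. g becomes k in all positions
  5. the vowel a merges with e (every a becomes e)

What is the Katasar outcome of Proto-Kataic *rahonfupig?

reomfupik

Katasar: *rahonfupig
  rahonfupig (rule 1 does not apply)
  rahonfupig → raonfupig   [h-loss]
  raonfupig → raomfupig   [nasal place assimilation]
  raomfupig → raomfupik   [unconditioned shift]
  raomfupik → reomfupik   [vowel merger]
  giving Katasar reomfupik.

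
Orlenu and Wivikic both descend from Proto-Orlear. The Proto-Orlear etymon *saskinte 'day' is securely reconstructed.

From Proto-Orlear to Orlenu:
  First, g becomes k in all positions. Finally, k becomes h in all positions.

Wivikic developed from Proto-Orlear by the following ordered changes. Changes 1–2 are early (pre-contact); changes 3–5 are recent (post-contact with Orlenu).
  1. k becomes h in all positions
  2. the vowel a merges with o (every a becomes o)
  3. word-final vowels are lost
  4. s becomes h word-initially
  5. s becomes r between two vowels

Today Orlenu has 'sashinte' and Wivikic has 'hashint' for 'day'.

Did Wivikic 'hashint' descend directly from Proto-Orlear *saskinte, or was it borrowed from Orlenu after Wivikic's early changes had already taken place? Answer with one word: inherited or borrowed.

borrowed

If inherited, *saskinte would pass through all of Wivikic's changes:
Wivikic: start from *saskinte.
  rule 1 (unconditioned shift): saskinte → sashinte
  rule 2 (vowel merger): sashinte → soshinte
  rule 3 (apocope): soshinte → soshint
  rule 4 (debuccalisation): soshint → hoshint
  rule 5: no change — hoshint
  ⇒ Wivikic hoshint
If borrowed from Orlenu 'sashinte' after the early changes, it would undergo only the recent ones:
  rule 3 (apocope): sashinte → sashint
  rule 4 (debuccalisation): sashint → hashint
  rule 5 (rhotacism): no change (hashint)
  ⇒ as a loan: hashint
Wivikic 'hashint' matches the loan outcome 'hashint', not the inherited 'hoshint' — it skipped the early Wivikic changes, so it was borrowed from Orlenu.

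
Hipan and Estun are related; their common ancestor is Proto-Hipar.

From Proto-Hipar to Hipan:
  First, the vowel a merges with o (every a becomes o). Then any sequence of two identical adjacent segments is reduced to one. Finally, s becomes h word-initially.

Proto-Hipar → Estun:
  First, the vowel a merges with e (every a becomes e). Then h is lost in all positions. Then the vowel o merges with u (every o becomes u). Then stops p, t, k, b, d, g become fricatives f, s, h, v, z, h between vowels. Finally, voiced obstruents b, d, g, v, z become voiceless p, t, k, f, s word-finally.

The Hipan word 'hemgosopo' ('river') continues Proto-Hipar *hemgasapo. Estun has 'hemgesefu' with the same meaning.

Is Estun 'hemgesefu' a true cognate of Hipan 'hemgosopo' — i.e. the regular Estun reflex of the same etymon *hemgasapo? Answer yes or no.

Derive the expected Estun reflex of *hemgasapo:
Estun: *hemgasapo > hemgesepo > emgesepo > emgesepu > emgesefu  (by vowel merger, h-loss, vowel merger, intervocalic lenition)
The regular Estun reflex would be 'emgesefu', but the attested form is 'hemgesefu'. The correspondence is irregular, so they are not cognates (the Estun form has a different source).

no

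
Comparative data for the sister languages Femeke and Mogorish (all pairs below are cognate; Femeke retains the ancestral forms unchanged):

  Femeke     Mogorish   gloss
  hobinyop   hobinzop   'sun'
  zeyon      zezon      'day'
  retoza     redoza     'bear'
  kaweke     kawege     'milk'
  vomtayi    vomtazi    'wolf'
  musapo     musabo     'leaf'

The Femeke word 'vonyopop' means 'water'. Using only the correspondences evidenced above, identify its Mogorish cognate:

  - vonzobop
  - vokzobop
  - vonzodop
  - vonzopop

hobinyop ~ hobinzop — Femeke y corresponds to Mogorish z after a consonant, before a back vowel.
musapo ~ musabo — Femeke p corresponds to Mogorish b between vowels (before a back vowel).
Applying these to Femeke 'vonyopop':
  vonyopop → vonzopop   (y→z after a consonant, before a back vowel)
  vonzopop → vonzobop   (p→b between vowels (before a back vowel))
So the Mogorish cognate is 'vonzobop'.

vonzobop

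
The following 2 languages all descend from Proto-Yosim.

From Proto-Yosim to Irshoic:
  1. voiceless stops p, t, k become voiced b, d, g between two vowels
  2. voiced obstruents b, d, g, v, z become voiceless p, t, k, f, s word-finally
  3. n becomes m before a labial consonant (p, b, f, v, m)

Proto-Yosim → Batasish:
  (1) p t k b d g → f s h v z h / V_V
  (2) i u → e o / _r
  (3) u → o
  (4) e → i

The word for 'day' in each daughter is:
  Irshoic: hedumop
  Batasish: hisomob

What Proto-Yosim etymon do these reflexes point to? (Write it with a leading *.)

Position 4: Irshoic has u, Batasish has o. Irshoic preserves u here (none of its changes turn any other segment into u), so the proto-segment is *u.
Position 3: Irshoic has d, Batasish has s. Taking the neighbouring segments as reconstructed: Irshoic d could go back to *t or *d; Batasish s could go back to *t or *s — the one source consistent with every daughter is *t.
This points to *hetumob. Verify forward in each daughter:
Irshoic: *hetumob > hedumob > hedumop  (by intervocalic voicing, final devoicing)
Batasish: start from *hetumob.
  rule 1 (intervocalic lenition): hetumob → hesumob
  rule 2: no change — hesumob
  rule 3 (vowel merger): hesumob → hesomob
  rule 4 (vowel merger): hesomob → hisomob
  ⇒ Batasish hisomob
*hetumob is the unique common source.

*hetumob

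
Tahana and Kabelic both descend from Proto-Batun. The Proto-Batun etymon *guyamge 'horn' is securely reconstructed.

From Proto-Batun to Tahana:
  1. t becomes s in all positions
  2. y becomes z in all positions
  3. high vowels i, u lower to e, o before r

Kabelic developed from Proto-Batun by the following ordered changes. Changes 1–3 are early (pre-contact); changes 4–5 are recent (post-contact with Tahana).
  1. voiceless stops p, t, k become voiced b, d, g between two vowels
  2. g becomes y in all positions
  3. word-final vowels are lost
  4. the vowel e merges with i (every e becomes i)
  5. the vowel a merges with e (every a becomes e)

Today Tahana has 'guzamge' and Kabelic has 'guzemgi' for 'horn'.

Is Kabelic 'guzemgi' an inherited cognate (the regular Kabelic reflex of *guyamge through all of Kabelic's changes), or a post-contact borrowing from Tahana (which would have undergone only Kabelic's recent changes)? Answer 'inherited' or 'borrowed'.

If inherited, *guyamge would pass through all of Kabelic's changes:
Kabelic: start from *guyamge.
  rule 1: no change — guyamge
  rule 2 (unconditioned shift): guyamge → yuyamye
  rule 3 (apocope): yuyamye → yuyamy
  rule 4: no change — yuyamy
  rule 5 (vowel merger): yuyamy → yuyemy
  ⇒ Kabelic yuyemy
If borrowed from Tahana 'guzamge' after the early changes, it would undergo only the recent ones:
  rule 4 (vowel merger): guzamge → guzamgi
  rule 5 (vowel merger): guzamgi → guzemgi
  ⇒ as a loan: guzemgi
Kabelic 'guzemgi' matches the loan outcome 'guzemgi', not the inherited 'yuyemy' — it skipped the early Kabelic changes, so it was borrowed from Tahana.

borrowed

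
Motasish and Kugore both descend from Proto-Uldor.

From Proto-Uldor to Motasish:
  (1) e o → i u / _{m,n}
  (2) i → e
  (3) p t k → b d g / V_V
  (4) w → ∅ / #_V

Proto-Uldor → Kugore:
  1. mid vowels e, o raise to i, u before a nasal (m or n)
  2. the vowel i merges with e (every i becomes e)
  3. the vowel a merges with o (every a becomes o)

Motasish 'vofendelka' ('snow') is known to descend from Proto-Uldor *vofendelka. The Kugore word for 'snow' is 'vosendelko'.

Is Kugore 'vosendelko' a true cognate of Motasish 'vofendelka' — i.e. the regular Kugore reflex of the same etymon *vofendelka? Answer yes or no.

no

Derive the expected Kugore reflex of *vofendelka:
Kugore: start from *vofendelka.
  rule 1 (pre-nasal raising): vofendelka → vofindelka
  rule 2 (vowel merger): vofindelka → vofendelka
  rule 3 (vowel merger): vofendelka → vofendelko
  ⇒ Kugore vofendelko
The regular Kugore reflex would be 'vofendelko', but the attested form is 'vosendelko'. The correspondence is irregular, so they are not cognates (the Kugore form has a different source).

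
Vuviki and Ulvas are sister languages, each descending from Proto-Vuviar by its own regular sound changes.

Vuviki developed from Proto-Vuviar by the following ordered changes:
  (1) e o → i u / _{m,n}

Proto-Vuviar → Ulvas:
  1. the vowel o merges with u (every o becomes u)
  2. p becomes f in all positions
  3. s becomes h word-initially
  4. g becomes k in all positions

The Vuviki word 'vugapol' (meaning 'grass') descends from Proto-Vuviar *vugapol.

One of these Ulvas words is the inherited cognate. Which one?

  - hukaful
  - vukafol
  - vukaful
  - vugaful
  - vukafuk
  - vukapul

vukaful

Ulvas: *vugapol
  vugapol → vugapul   [vowel merger]
  vugapul → vugaful   [unconditioned shift]
  vugaful (rule 3 does not apply)
  vugaful → vukaful   [unconditioned shift]
  giving Ulvas vukaful.
Only 'vukaful' matches the regular Ulvas development of *vugapol.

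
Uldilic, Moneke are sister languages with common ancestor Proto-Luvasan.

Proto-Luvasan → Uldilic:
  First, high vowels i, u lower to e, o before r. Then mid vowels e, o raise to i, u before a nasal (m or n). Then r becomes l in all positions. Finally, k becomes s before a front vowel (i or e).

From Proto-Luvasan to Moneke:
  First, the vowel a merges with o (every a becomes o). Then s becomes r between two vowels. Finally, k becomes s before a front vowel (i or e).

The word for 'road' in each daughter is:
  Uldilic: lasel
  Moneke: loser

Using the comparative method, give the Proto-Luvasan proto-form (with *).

*laker

Position 5: Uldilic has l, Moneke has r. Taking the neighbouring segments as reconstructed: Uldilic l could go back to *l or *r; Moneke r can only go back to *r — the one source consistent with every daughter is *r.
Position 3: Uldilic has s, Moneke has s. Taking the neighbouring segments as reconstructed: Uldilic s could go back to *k or *s; Moneke s can only go back to *k — the one source consistent with every daughter is *k.
Continuing position by position gives *laker; check it forward:
Uldilic: *laker
  laker (rule 1 does not apply)
  laker (rule 2 does not apply)
  laker → lakel   [unconditioned shift]
  lakel → lasel   [palatalisation]
  giving Uldilic lasel.
Moneke: *laker
  laker → loker   [vowel merger]
  loker (rule 2 does not apply)
  loker → loser   [palatalisation]
  giving Moneke loser.
No other proto-form is consistent with every reflex, so the reconstruction is *laker.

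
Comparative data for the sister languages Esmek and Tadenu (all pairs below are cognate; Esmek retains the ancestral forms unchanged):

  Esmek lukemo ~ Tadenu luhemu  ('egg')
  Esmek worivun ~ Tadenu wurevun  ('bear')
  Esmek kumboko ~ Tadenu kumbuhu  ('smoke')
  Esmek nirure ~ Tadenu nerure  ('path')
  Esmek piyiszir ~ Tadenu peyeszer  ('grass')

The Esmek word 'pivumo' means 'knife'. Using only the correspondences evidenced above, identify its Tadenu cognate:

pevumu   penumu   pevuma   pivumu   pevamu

worivun ~ wurevun — Esmek i corresponds to Tadenu e after a consonant, before a labial obstruent.
lukemo ~ luhemu, kumboko ~ kumbuhu — Esmek o corresponds to Tadenu u word-finally.
Applying these to Esmek 'pivumo':
  pivumo → pevumo   (i→e after a consonant, before a labial obstruent)
  pevumo → pevumu   (o→u word-finally)
So the Tadenu cognate is 'pevumu'.

pevumu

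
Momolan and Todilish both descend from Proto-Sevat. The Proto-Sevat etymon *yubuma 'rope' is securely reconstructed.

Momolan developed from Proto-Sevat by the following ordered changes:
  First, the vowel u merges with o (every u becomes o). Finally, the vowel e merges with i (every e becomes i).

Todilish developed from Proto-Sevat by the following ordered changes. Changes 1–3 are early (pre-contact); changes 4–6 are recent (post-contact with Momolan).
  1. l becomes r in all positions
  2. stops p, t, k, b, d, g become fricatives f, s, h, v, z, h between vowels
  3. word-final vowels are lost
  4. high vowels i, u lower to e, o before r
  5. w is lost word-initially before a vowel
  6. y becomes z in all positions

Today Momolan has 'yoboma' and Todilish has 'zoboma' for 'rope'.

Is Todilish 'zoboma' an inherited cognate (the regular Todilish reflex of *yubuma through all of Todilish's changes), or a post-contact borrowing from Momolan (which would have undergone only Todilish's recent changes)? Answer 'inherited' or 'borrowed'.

borrowed

If inherited, *yubuma would pass through all of Todilish's changes:
Todilish: *yubuma
  yubuma (rule 1 does not apply)
  yubuma → yuvuma   [intervocalic lenition]
  yuvuma → yuvum   [apocope]
  yuvum (rule 4 does not apply)
  yuvum (rule 5 does not apply)
  yuvum → zuvum   [unconditioned shift]
  giving Todilish zuvum.
If borrowed from Momolan 'yoboma' after the early changes, it would undergo only the recent ones:
  rule 4 (pre-rhotic lowering): no change (yoboma)
  rule 5 (glide loss): no change (yoboma)
  rule 6 (unconditioned shift): yoboma → zoboma
  ⇒ as a loan: zoboma
Todilish 'zoboma' matches the loan outcome 'zoboma', not the inherited 'zuvum' — it skipped the early Todilish changes, so it was borrowed from Momolan.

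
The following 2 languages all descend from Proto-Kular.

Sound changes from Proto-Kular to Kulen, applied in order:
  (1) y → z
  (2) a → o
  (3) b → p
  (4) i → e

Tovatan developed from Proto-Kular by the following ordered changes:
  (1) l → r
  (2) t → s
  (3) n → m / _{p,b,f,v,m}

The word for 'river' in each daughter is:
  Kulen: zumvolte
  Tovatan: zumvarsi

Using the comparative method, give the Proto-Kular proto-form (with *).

Position 6: Kulen has l, Tovatan has r. Kulen preserves l here (none of its changes turn any other segment into l), so the proto-segment is *l.
Position 5: Kulen has o, Tovatan has a. Tovatan preserves a here (none of its changes turn any other segment into a), so the proto-segment is *a.
Continuing position by position gives *zumvalti; check it forward:
Kulen: start from *zumvalti.
  rule 1: no change — zumvalti
  rule 2 (vowel merger): zumvalti → zumvolti
  rule 3: no change — zumvolti
  rule 4 (vowel merger): zumvolti → zumvolte
  ⇒ Kulen zumvolte
Tovatan: *zumvalti
  zumvalti → zumvarti   [unconditioned shift]
  zumvarti → zumvarsi   [unconditioned shift]
  zumvarsi (rule 3 does not apply)
  giving Tovatan zumvarsi.
*zumvalti is the unique common source.

*zumvalti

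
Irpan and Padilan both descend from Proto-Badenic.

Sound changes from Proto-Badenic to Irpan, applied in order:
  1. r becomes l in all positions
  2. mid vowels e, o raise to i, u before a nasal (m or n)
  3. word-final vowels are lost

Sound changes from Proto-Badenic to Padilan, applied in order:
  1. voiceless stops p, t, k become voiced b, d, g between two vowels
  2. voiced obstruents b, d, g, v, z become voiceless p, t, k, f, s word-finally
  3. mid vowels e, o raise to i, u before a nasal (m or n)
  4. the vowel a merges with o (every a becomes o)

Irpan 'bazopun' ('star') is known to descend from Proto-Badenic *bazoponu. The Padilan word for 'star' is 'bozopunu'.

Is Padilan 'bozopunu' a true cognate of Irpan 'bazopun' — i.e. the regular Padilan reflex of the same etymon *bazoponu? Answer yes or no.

Derive the expected Padilan reflex of *bazoponu:
Padilan: *bazoponu
  bazoponu → bazobonu   [intervocalic voicing]
  bazobonu (rule 2 does not apply)
  bazobonu → bazobunu   [pre-nasal raising]
  bazobunu → bozobunu   [vowel merger]
  giving Padilan bozobunu.
The regular Padilan reflex would be 'bozobunu', but the attested form is 'bozopunu'. The correspondence is irregular, so they are not cognates (the Padilan form has a different source).

no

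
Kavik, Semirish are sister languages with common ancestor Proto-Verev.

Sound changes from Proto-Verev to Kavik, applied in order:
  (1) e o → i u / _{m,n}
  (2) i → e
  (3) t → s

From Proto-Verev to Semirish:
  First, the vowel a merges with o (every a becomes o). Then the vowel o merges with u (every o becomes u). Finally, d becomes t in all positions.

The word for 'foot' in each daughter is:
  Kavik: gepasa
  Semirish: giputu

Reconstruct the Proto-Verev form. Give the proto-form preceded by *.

*gipata

Position 2: Kavik has e, Semirish has i. Semirish preserves i here (none of its changes turn any other segment into i), so the proto-segment is *i.
Position 4: Kavik has a, Semirish has u. Kavik preserves a here (none of its changes turn any other segment into a), so the proto-segment is *a.
This points to *gipata. Verify forward in each daughter:
Kavik: start from *gipata.
  rule 1: no change — gipata
  rule 2 (vowel merger): gipata → gepata
  rule 3 (unconditioned shift): gepata → gepasa
  ⇒ Kavik gepasa
Semirish: *gipata > gipoto > giputu  (by vowel merger, vowel merger)
*gipata is the unique common source.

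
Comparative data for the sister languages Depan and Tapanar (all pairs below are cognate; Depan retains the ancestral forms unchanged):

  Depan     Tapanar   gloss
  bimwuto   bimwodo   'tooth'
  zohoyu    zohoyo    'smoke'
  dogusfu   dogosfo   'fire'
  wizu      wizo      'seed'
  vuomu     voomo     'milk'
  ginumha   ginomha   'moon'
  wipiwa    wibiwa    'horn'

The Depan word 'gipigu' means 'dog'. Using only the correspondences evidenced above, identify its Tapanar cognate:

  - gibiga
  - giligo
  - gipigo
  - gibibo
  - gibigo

gibigo

wipiwa ~ wibiwa — Depan p corresponds to Tapanar b between vowels (before a front vowel).
zohoyu ~ zohoyo, dogusfu ~ dogosfo — Depan u corresponds to Tapanar o word-finally.
Applying these to Depan 'gipigu':
  gipigu → gibigu   (p→b between vowels (before a front vowel))
  gibigu → gibigo   (u→o word-finally)
So the Tapanar cognate is 'gibigo'.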